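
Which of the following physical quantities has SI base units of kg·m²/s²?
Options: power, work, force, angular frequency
Checking the SI base units of each option:
  power (P = W/t): kg·m²/s³  ✗
  work (W = Fd): kg·m²/s²  ✓ matches
  force (F = ma): kg·m/s²  ✗
  angular frequency (ω = 2πf): 1/s  ✗

Only work has units kg·m²/s².

Answer: work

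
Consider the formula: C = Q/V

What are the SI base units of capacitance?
Units of each symbol in C = Q/V:
  Q (charge, in coulombs): s·A
  V (voltage, in volts): kg·m²/(s³·A)  → in the denominator, contributes s³·A/(kg·m²)

Multiplying the contributions: [s·A] · [s³·A/(kg·m²)]
Adding exponents of each base unit: kg: -1, m: -2, s: 4, A: 2
SI base units of capacitance: s⁴·A²/(kg·m²)

Answer: s⁴·A²/(kg·m²)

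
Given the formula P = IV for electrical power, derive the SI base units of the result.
Units of each symbol in P = IV:
  I (current): A
  V (voltage, in volts): kg·m²/(s³·A)

Multiplying the contributions: [A] · [kg·m²/(s³·A)]
Adding exponents of each base unit: kg: 1, m: 2, s: -3
SI base units of electrical power: kg·m²/s³

Answer: kg·m²/s³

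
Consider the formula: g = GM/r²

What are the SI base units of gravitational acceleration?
Units of each symbol in g = GM/r²:
  G (gravitational constant): m³/(kg·s²)
  M (mass): kg
  r (distance): m  → to the power 2 in the denominator, contributes 1/m²

Multiplying the contributions: [m³/(kg·s²)] · [kg] · [1/m²]
Adding exponents of each base unit: m: 1, s: -2
SI base units of gravitational acceleration: m/s²

Answer: m/s²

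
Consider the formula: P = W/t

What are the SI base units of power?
Units of each symbol in P = W/t:
  W (work): kg·m²/s²
  t (time): s  → in the denominator, contributes 1/s

Multiplying the contributions: [kg·m²/s²] · [1/s]
Adding exponents of each base unit: kg: 1, m: 2, s: -3
SI base units of power: kg·m²/s³

Answer: kg·m²/s³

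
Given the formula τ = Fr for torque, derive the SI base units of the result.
Units of each symbol in τ = Fr:
  F (force): kg·m/s²
  r (lever arm): m

Multiplying the contributions: [kg·m/s²] · [m]
Adding exponents of each base unit: kg: 1, m: 2, s: -2
SI base units of torque: kg·m²/s²

Answer: kg·m²/s²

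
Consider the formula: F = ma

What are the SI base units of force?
Units of each symbol in F = ma:
  m (mass): kg
  a (acceleration): m/s²

Multiplying the contributions: [kg] · [m/s²]
Adding exponents of each base unit: kg: 1, m: 1, s: -2
SI base units of force: kg·m/s²

Answer: kg·m/s²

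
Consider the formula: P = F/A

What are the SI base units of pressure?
Units of each symbol in P = F/A:
  F (force): kg·m/s²
  A (area): m²  → in the denominator, contributes 1/m²

Multiplying the contributions: [kg·m/s²] · [1/m²]
Adding exponents of each base unit: kg: 1, m: -1, s: -2
SI base units of pressure: kg/(m·s²)

Answer: kg/(m·s²)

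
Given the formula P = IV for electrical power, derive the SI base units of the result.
Units of each symbol in P = IV:
  I (current): A
  V (voltage, in volts): kg·m²/(s³·A)

Multiplying the contributions: [A] · [kg·m²/(s³·A)]
Adding exponents of each base unit: kg: 1, m: 2, s: -3
SI base units of electrical power: kg·m²/s³

Answer: kg·m²/s³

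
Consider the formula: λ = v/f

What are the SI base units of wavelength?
Units of each symbol in λ = v/f:
  v (wave speed): m/s
  f (frequency): 1/s  → in the denominator, contributes s

Multiplying the contributions: [m/s] · [s]
Adding exponents of each base unit: m: 1
SI base units of wavelength: m

Answer: m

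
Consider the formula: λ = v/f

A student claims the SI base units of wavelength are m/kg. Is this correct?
Units of each symbol in λ = v/f:
  v (wave speed): m/s
  f (frequency): 1/s  → in the denominator, contributes s

Multiplying the contributions: [m/s] · [s]
Adding exponents of each base unit: m: 1
SI base units of wavelength: m

The claimed units m/kg (exponents kg: -1, m: 1) do not match the derived units m (exponents m: 1), so the claim is incorrect.

Answer: No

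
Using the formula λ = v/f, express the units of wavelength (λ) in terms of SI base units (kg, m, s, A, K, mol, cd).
Units of each symbol in λ = v/f:
  v (wave speed): m/s
  f (frequency): 1/s  → in the denominator, contributes s

Multiplying the contributions: [m/s] · [s]
Adding exponents of each base unit: m: 1
SI base units of wavelength: m

Answer: m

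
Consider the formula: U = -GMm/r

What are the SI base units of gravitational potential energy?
Units of each symbol in U = -GMm/r:
  G (gravitational constant): m³/(kg·s²)
  M (mass): kg
  m (mass): kg
  r (distance): m  → in the denominator, contributes 1/m
  The minus sign does not affect the units.

Multiplying the contributions: [m³/(kg·s²)] · [kg] · [kg] · [1/m]
Adding exponents of each base unit: kg: 1, m: 2, s: -2
SI base units of gravitational potential energy: kg·m²/s²

Answer: kg·m²/s²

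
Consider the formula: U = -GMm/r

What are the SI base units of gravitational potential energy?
Units of each symbol in U = -GMm/r:
  G (gravitational constant): m³/(kg·s²)
  M (mass): kg
  m (mass): kg
  r (distance): m  → in the denominator, contributes 1/m
  The minus sign does not affect the units.

Multiplying the contributions: [m³/(kg·s²)] · [kg] · [kg] · [1/m]
Adding exponents of each base unit: kg: 1, m: 2, s: -2
SI base units of gravitational potential energy: kg·m²/s²

Answer: kg·m²/s²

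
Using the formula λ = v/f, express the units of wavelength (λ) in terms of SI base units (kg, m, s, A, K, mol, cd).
Units of each symbol in λ = v/f:
  v (wave speed): m/s
  f (frequency): 1/s  → in the denominator, contributes s

Multiplying the contributions: [m/s] · [s]
Adding exponents of each base unit: m: 1
SI base units of wavelength: m

Answer: m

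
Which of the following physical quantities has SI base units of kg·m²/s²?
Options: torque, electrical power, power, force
Checking the SI base units of each option:
  torque (τ = Fr): kg·m²/s²  ✓ matches
  electrical power (P = IV): kg·m²/s³  ✗
  power (P = W/t): kg·m²/s³  ✗
  force (F = ma): kg·m/s²  ✗

Only torque has units kg·m²/s².

Answer: torque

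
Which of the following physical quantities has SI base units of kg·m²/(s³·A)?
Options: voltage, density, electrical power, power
Checking the SI base units of each option:
  voltage (V = IR): kg·m²/(s³·A)  ✓ matches
  density (ρ = m/V): kg/m³  ✗
  electrical power (P = IV): kg·m²/s³  ✗
  power (P = W/t): kg·m²/s³  ✗

Only voltage has units kg·m²/(s³·A).

Answer: voltage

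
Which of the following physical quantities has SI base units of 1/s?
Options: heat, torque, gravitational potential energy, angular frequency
Checking the SI base units of each option:
  heat (Q = mcΔT): kg·m²/s²  ✗
  torque (τ = Fr): kg·m²/s²  ✗
  gravitational potential energy (U = -GMm/r): kg·m²/s²  ✗
  angular frequency (ω = 2πf): 1/s  ✓ matches

Only angular frequency has units 1/s.

Answer: angular frequency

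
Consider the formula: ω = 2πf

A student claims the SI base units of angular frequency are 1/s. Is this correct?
Units of each symbol in ω = 2πf:
  f (frequency): 1/s
  The factor 2π is dimensionless.

Multiplying the contributions: [1/s]
Adding exponents of each base unit: s: -1
SI base units of angular frequency: 1/s

The claimed units 1/s match the derived units, so the claim is correct.

Answer: Yes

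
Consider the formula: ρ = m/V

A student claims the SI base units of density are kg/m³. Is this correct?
Units of each symbol in ρ = m/V:
  m (mass): kg
  V (volume): m³  → in the denominator, contributes 1/m³

Multiplying the contributions: [kg] · [1/m³]
Adding exponents of each base unit: kg: 1, m: -3
SI base units of density: kg/m³

The claimed units kg/m³ match the derived units, so the claim is correct.

Answer: Yes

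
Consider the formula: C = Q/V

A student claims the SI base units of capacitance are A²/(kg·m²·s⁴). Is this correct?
Units of each symbol in C = Q/V:
  Q (charge, in coulombs): s·A
  V (voltage, in volts): kg·m²/(s³·A)  → in the denominator, contributes s³·A/(kg·m²)

Multiplying the contributions: [s·A] · [s³·A/(kg·m²)]
Adding exponents of each base unit: kg: -1, m: -2, s: 4, A: 2
SI base units of capacitance: s⁴·A²/(kg·m²)

The claimed units A²/(kg·m²·s⁴) (exponents kg: -1, m: -2, s: -4, A: 2) do not match the derived units s⁴·A²/(kg·m²) (exponents kg: -1, m: -2, s: 4, A: 2), so the claim is incorrect.

Answer: No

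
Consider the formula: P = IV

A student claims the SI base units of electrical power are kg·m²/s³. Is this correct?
Units of each symbol in P = IV:
  I (current): A
  V (voltage, in volts): kg·m²/(s³·A)

Multiplying the contributions: [A] · [kg·m²/(s³·A)]
Adding exponents of each base unit: kg: 1, m: 2, s: -3
SI base units of electrical power: kg·m²/s³

The claimed units kg·m²/s³ match the derived units, so the claim is correct.

Answer: Yes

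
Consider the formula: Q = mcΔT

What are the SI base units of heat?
Units of each symbol in Q = mcΔT:
  m (mass): kg
  c (specific heat capacity, in J/(kg·K)): m²/(s²·K)
  ΔT (temperature change): K

Multiplying the contributions: [kg] · [m²/(s²·K)] · [K]
Adding exponents of each base unit: kg: 1, m: 2, s: -2
SI base units of heat: kg·m²/s²

Answer: kg·m²/s²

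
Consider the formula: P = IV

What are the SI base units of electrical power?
Units of each symbol in P = IV:
  I (current): A
  V (voltage, in volts): kg·m²/(s³·A)

Multiplying the contributions: [A] · [kg·m²/(s³·A)]
Adding exponents of each base unit: kg: 1, m: 2, s: -3
SI base units of electrical power: kg·m²/s³

Answer: kg·m²/s³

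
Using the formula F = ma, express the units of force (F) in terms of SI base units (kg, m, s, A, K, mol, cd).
Units of each symbol in F = ma:
  m (mass): kg
  a (acceleration): m/s²

Multiplying the contributions: [kg] · [m/s²]
Adding exponents of each base unit: kg: 1, m: 1, s: -2
SI base units of force: kg·m/s²

Answer: kg·m/s²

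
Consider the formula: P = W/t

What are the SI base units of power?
Units of each symbol in P = W/t:
  W (work): kg·m²/s²
  t (time): s  → in the denominator, contributes 1/s

Multiplying the contributions: [kg·m²/s²] · [1/s]
Adding exponents of each base unit: kg: 1, m: 2, s: -3
SI base units of power: kg·m²/s³

Answer: kg·m²/s³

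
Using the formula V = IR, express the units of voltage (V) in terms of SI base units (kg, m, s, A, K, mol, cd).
Units of each symbol in V = IR:
  I (current): A
  R (resistance, in ohms): kg·m²/(s³·A²)

Multiplying the contributions: [A] · [kg·m²/(s³·A²)]
Adding exponents of each base unit: kg: 1, m: 2, s: -3, A: -1
SI base units of voltage: kg·m²/(s³·A)

Answer: kg·m²/(s³·A)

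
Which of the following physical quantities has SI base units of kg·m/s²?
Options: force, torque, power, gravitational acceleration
Checking the SI base units of each option:
  force (F = ma): kg·m/s²  ✓ matches
  torque (τ = Fr): kg·m²/s²  ✗
  power (P = W/t): kg·m²/s³  ✗
  gravitational acceleration (g = GM/r²): m/s²  ✗

Only force has units kg·m/s².

Answer: force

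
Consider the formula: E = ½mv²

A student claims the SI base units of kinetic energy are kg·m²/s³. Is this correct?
Units of each symbol in E = ½mv²:
  m (mass): kg
  v (speed): m/s  → to the power 2, contributes m²/s²
  The factor ½ is dimensionless.

Multiplying the contributions: [kg] · [m²/s²]
Adding exponents of each base unit: kg: 1, m: 2, s: -2
SI base units of kinetic energy: kg·m²/s²

The claimed units kg·m²/s³ (exponents kg: 1, m: 2, s: -3) do not match the derived units kg·m²/s² (exponents kg: 1, m: 2, s: -2), so the claim is incorrect.

Answer: No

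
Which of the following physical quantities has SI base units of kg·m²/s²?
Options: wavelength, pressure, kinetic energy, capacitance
Checking the SI base units of each option:
  wavelength (λ = v/f): m  ✗
  pressure (P = F/A): kg/(m·s²)  ✗
  kinetic energy (E = ½mv²): kg·m²/s²  ✓ matches
  capacitance (C = Q/V): s⁴·A²/(kg·m²)  ✗

Only kinetic energy has units kg·m²/s².

Answer: kinetic energy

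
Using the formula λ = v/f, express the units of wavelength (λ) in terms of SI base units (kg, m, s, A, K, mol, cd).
Units of each symbol in λ = v/f:
  v (wave speed): m/s
  f (frequency): 1/s  → in the denominator, contributes s

Multiplying the contributions: [m/s] · [s]
Adding exponents of each base unit: m: 1
SI base units of wavelength: m

Answer: m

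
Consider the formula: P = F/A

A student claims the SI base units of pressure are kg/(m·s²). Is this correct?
Units of each symbol in P = F/A:
  F (force): kg·m/s²
  A (area): m²  → in the denominator, contributes 1/m²

Multiplying the contributions: [kg·m/s²] · [1/m²]
Adding exponents of each base unit: kg: 1, m: -1, s: -2
SI base units of pressure: kg/(m·s²)

The claimed units kg/(m·s²) match the derived units, so the claim is correct.

Answer: Yes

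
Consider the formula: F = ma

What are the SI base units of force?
Units of each symbol in F = ma:
  m (mass): kg
  a (acceleration): m/s²

Multiplying the contributions: [kg] · [m/s²]
Adding exponents of each base unit: kg: 1, m: 1, s: -2
SI base units of force: kg·m/s²

Answer: kg·m/s²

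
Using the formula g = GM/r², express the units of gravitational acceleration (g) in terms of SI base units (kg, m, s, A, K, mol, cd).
Units of each symbol in g = GM/r²:
  G (gravitational constant): m³/(kg·s²)
  M (mass): kg
  r (distance): m  → to the power 2 in the denominator, contributes 1/m²

Multiplying the contributions: [m³/(kg·s²)] · [kg] · [1/m²]
Adding exponents of each base unit: m: 1, s: -2
SI base units of gravitational acceleration: m/s²

Answer: m/s²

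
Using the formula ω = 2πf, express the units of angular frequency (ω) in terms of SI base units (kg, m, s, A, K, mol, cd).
Units of each symbol in ω = 2πf:
  f (frequency): 1/s
  The factor 2π is dimensionless.

Multiplying the contributions: [1/s]
Adding exponents of each base unit: s: -1
SI base units of angular frequency: 1/s

Answer: 1/s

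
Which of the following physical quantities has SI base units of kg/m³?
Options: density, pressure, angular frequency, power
Checking the SI base units of each option:
  density (ρ = m/V): kg/m³  ✓ matches
  pressure (P = F/A): kg/(m·s²)  ✗
  angular frequency (ω = 2πf): 1/s  ✗
  power (P = W/t): kg·m²/s³  ✗

Only density has units kg/m³.

Answer: density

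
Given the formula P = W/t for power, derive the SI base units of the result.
Units of each symbol in P = W/t:
  W (work): kg·m²/s²
  t (time): s  → in the denominator, contributes 1/s

Multiplying the contributions: [kg·m²/s²] · [1/s]
Adding exponents of each base unit: kg: 1, m: 2, s: -3
SI base units of power: kg·m²/s³

Answer: kg·m²/s³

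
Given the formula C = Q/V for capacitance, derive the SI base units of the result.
Units of each symbol in C = Q/V:
  Q (charge, in coulombs): s·A
  V (voltage, in volts): kg·m²/(s³·A)  → in the denominator, contributes s³·A/(kg·m²)

Multiplying the contributions: [s·A] · [s³·A/(kg·m²)]
Adding exponents of each base unit: kg: -1, m: -2, s: 4, A: 2
SI base units of capacitance: s⁴·A²/(kg·m²)

Answer: s⁴·A²/(kg·m²)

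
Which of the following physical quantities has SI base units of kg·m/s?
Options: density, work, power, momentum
Checking the SI base units of each option:
  density (ρ = m/V): kg/m³  ✗
  work (W = Fd): kg·m²/s²  ✗
  power (P = W/t): kg·m²/s³  ✗
  momentum (p = mv): kg·m/s  ✓ matches

Only momentum has units kg·m/s.

Answer: momentum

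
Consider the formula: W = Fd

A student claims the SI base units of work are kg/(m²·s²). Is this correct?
Units of each symbol in W = Fd:
  F (force): kg·m/s²
  d (displacement): m

Multiplying the contributions: [kg·m/s²] · [m]
Adding exponents of each base unit: kg: 1, m: 2, s: -2
SI base units of work: kg·m²/s²

The claimed units kg/(m²·s²) (exponents kg: 1, m: -2, s: -2) do not match the derived units kg·m²/s² (exponents kg: 1, m: 2, s: -2), so the claim is incorrect.

Answer: No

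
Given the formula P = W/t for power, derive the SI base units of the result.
Units of each symbol in P = W/t:
  W (work): kg·m²/s²
  t (time): s  → in the denominator, contributes 1/s

Multiplying the contributions: [kg·m²/s²] · [1/s]
Adding exponents of each base unit: kg: 1, m: 2, s: -3
SI base units of power: kg·m²/s³

Answer: kg·m²/s³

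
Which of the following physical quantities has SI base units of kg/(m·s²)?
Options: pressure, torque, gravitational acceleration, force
Checking the SI base units of each option:
  pressure (P = F/A): kg/(m·s²)  ✓ matches
  torque (τ = Fr): kg·m²/s²  ✗
  gravitational acceleration (g = GM/r²): m/s²  ✗
  force (F = ma): kg·m/s²  ✗

Only pressure has units kg/(m·s²).

Answer: pressure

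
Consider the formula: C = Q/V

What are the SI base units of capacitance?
Units of each symbol in C = Q/V:
  Q (charge, in coulombs): s·A
  V (voltage, in volts): kg·m²/(s³·A)  → in the denominator, contributes s³·A/(kg·m²)

Multiplying the contributions: [s·A] · [s³·A/(kg·m²)]
Adding exponents of each base unit: kg: -1, m: -2, s: 4, A: 2
SI base units of capacitance: s⁴·A²/(kg·m²)

Answer: s⁴·A²/(kg·m²)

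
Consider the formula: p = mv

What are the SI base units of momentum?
Units of each symbol in p = mv:
  m (mass): kg
  v (velocity): m/s

Multiplying the contributions: [kg] · [m/s]
Adding exponents of each base unit: kg: 1, m: 1, s: -1
SI base units of momentum: kg·m/s

Answer: kg·m/s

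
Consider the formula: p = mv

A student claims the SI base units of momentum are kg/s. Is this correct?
Units of each symbol in p = mv:
  m (mass): kg
  v (velocity): m/s

Multiplying the contributions: [kg] · [m/s]
Adding exponents of each base unit: kg: 1, m: 1, s: -1
SI base units of momentum: kg·m/s

The claimed units kg/s (exponents kg: 1, s: -1) do not match the derived units kg·m/s (exponents kg: 1, m: 1, s: -1), so the claim is incorrect.

Answer: No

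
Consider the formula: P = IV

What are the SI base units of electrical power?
Units of each symbol in P = IV:
  I (current): A
  V (voltage, in volts): kg·m²/(s³·A)

Multiplying the contributions: [A] · [kg·m²/(s³·A)]
Adding exponents of each base unit: kg: 1, m: 2, s: -3
SI base units of electrical power: kg·m²/s³

Answer: kg·m²/s³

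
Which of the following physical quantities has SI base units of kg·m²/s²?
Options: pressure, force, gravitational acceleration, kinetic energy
Checking the SI base units of each option:
  pressure (P = F/A): kg/(m·s²)  ✗
  force (F = ma): kg·m/s²  ✗
  gravitational acceleration (g = GM/r²): m/s²  ✗
  kinetic energy (E = ½mv²): kg·m²/s²  ✓ matches

Only kinetic energy has units kg·m²/s².

Answer: kinetic energy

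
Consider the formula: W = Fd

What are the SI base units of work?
Units of each symbol in W = Fd:
  F (force): kg·m/s²
  d (displacement): m

Multiplying the contributions: [kg·m/s²] · [m]
Adding exponents of each base unit: kg: 1, m: 2, s: -2
SI base units of work: kg·m²/s²

Answer: kg·m²/s²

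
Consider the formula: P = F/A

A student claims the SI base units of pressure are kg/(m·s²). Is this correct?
Units of each symbol in P = F/A:
  F (force): kg·m/s²
  A (area): m²  → in the denominator, contributes 1/m²

Multiplying the contributions: [kg·m/s²] · [1/m²]
Adding exponents of each base unit: kg: 1, m: -1, s: -2
SI base units of pressure: kg/(m·s²)

The claimed units kg/(m·s²) match the derived units, so the claim is correct.

Answer: Yes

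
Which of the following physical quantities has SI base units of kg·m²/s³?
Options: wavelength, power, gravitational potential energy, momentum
Checking the SI base units of each option:
  wavelength (λ = v/f): m  ✗
  power (P = W/t): kg·m²/s³  ✓ matches
  gravitational potential energy (U = -GMm/r): kg·m²/s²  ✗
  momentum (p = mv): kg·m/s  ✗

Only power has units kg·m²/s³.

Answer: power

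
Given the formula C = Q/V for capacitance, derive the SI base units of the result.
Units of each symbol in C = Q/V:
  Q (charge, in coulombs): s·A
  V (voltage, in volts): kg·m²/(s³·A)  → in the denominator, contributes s³·A/(kg·m²)

Multiplying the contributions: [s·A] · [s³·A/(kg·m²)]
Adding exponents of each base unit: kg: -1, m: -2, s: 4, A: 2
SI base units of capacitance: s⁴·A²/(kg·m²)

Answer: s⁴·A²/(kg·m²)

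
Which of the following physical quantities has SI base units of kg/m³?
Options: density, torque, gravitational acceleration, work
Checking the SI base units of each option:
  density (ρ = m/V): kg/m³  ✓ matches
  torque (τ = Fr): kg·m²/s²  ✗
  gravitational acceleration (g = GM/r²): m/s²  ✗
  work (W = Fd): kg·m²/s²  ✗

Only density has units kg/m³.

Answer: density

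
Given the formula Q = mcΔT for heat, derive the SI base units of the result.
Units of each symbol in Q = mcΔT:
  m (mass): kg
  c (specific heat capacity, in J/(kg·K)): m²/(s²·K)
  ΔT (temperature change): K

Multiplying the contributions: [kg] · [m²/(s²·K)] · [K]
Adding exponents of each base unit: kg: 1, m: 2, s: -2
SI base units of heat: kg·m²/s²

Answer: kg·m²/s²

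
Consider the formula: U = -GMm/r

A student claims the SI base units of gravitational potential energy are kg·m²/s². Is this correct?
Units of each symbol in U = -GMm/r:
  G (gravitational constant): m³/(kg·s²)
  M (mass): kg
  m (mass): kg
  r (distance): m  → in the denominator, contributes 1/m
  The minus sign does not affect the units.

Multiplying the contributions: [m³/(kg·s²)] · [kg] · [kg] · [1/m]
Adding exponents of each base unit: kg: 1, m: 2, s: -2
SI base units of gravitational potential energy: kg·m²/s²

The claimed units kg·m²/s² match the derived units, so the claim is correct.

Answer: Yes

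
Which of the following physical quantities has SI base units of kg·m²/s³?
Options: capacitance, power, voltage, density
Checking the SI base units of each option:
  capacitance (C = Q/V): s⁴·A²/(kg·m²)  ✗
  power (P = W/t): kg·m²/s³  ✓ matches
  voltage (V = IR): kg·m²/(s³·A)  ✗
  density (ρ = m/V): kg/m³  ✗

Only power has units kg·m²/s³.

Answer: power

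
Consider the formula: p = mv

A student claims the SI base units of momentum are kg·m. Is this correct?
Units of each symbol in p = mv:
  m (mass): kg
  v (velocity): m/s

Multiplying the contributions: [kg] · [m/s]
Adding exponents of each base unit: kg: 1, m: 1, s: -1
SI base units of momentum: kg·m/s

The claimed units kg·m (exponents kg: 1, m: 1) do not match the derived units kg·m/s (exponents kg: 1, m: 1, s: -1), so the claim is incorrect.

Answer: No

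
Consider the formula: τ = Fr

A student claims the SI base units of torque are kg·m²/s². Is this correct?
Units of each symbol in τ = Fr:
  F (force): kg·m/s²
  r (lever arm): m

Multiplying the contributions: [kg·m/s²] · [m]
Adding exponents of each base unit: kg: 1, m: 2, s: -2
SI base units of torque: kg·m²/s²

The claimed units kg·m²/s² match the derived units, so the claim is correct.

Answer: Yes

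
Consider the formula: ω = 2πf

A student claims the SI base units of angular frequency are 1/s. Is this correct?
Units of each symbol in ω = 2πf:
  f (frequency): 1/s
  The factor 2π is dimensionless.

Multiplying the contributions: [1/s]
Adding exponents of each base unit: s: -1
SI base units of angular frequency: 1/s

The claimed units 1/s match the derived units, so the claim is correct.

Answer: Yes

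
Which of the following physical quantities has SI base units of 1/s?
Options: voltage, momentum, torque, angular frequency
Checking the SI base units of each option:
  voltage (V = IR): kg·m²/(s³·A)  ✗
  momentum (p = mv): kg·m/s  ✗
  torque (τ = Fr): kg·m²/s²  ✗
  angular frequency (ω = 2πf): 1/s  ✓ matches

Only angular frequency has units 1/s.

Answer: angular frequency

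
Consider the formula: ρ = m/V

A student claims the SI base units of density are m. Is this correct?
Units of each symbol in ρ = m/V:
  m (mass): kg
  V (volume): m³  → in the denominator, contributes 1/m³

Multiplying the contributions: [kg] · [1/m³]
Adding exponents of each base unit: kg: 1, m: -3
SI base units of density: kg/m³

The claimed units m (exponents m: 1) do not match the derived units kg/m³ (exponents kg: 1, m: -3), so the claim is incorrect.

Answer: No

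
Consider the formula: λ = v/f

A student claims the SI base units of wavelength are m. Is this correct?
Units of each symbol in λ = v/f:
  v (wave speed): m/s
  f (frequency): 1/s  → in the denominator, contributes s

Multiplying the contributions: [m/s] · [s]
Adding exponents of each base unit: m: 1
SI base units of wavelength: m

The claimed units m match the derived units, so the claim is correct.

Answer: Yes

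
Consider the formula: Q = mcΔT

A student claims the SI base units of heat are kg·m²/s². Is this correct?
Units of each symbol in Q = mcΔT:
  m (mass): kg
  c (specific heat capacity, in J/(kg·K)): m²/(s²·K)
  ΔT (temperature change): K

Multiplying the contributions: [kg] · [m²/(s²·K)] · [K]
Adding exponents of each base unit: kg: 1, m: 2, s: -2
SI base units of heat: kg·m²/s²

The claimed units kg·m²/s² match the derived units, so the claim is correct.

Answer: Yes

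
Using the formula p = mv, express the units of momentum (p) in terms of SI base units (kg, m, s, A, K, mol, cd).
Units of each symbol in p = mv:
  m (mass): kg
  v (velocity): m/s

Multiplying the contributions: [kg] · [m/s]
Adding exponents of each base unit: kg: 1, m: 1, s: -1
SI base units of momentum: kg·m/s

Answer: kg·m/s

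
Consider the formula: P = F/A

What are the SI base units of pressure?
Units of each symbol in P = F/A:
  F (force): kg·m/s²
  A (area): m²  → in the denominator, contributes 1/m²

Multiplying the contributions: [kg·m/s²] · [1/m²]
Adding exponents of each base unit: kg: 1, m: -1, s: -2
SI base units of pressure: kg/(m·s²)

Answer: kg/(m·s²)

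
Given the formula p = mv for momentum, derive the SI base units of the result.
Units of each symbol in p = mv:
  m (mass): kg
  v (velocity): m/s

Multiplying the contributions: [kg] · [m/s]
Adding exponents of each base unit: kg: 1, m: 1, s: -1
SI base units of momentum: kg·m/s

Answer: kg·m/s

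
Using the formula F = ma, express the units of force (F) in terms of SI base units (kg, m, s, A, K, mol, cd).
Units of each symbol in F = ma:
  m (mass): kg
  a (acceleration): m/s²

Multiplying the contributions: [kg] · [m/s²]
Adding exponents of each base unit: kg: 1, m: 1, s: -2
SI base units of force: kg·m/s²

Answer: kg·m/s²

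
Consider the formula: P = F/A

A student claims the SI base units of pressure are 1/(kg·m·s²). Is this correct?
Units of each symbol in P = F/A:
  F (force): kg·m/s²
  A (area): m²  → in the denominator, contributes 1/m²

Multiplying the contributions: [kg·m/s²] · [1/m²]
Adding exponents of each base unit: kg: 1, m: -1, s: -2
SI base units of pressure: kg/(m·s²)

The claimed units 1/(kg·m·s²) (exponents kg: -1, m: -1, s: -2) do not match the derived units kg/(m·s²) (exponents kg: 1, m: -1, s: -2), so the claim is incorrect.

Answer: No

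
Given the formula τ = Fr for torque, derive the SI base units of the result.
Units of each symbol in τ = Fr:
  F (force): kg·m/s²
  r (lever arm): m

Multiplying the contributions: [kg·m/s²] · [m]
Adding exponents of each base unit: kg: 1, m: 2, s: -2
SI base units of torque: kg·m²/s²

Answer: kg·m²/s²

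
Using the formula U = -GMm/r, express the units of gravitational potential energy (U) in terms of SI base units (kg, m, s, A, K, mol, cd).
Units of each symbol in U = -GMm/r:
  G (gravitational constant): m³/(kg·s²)
  M (mass): kg
  m (mass): kg
  r (distance): m  → in the denominator, contributes 1/m
  The minus sign does not affect the units.

Multiplying the contributions: [m³/(kg·s²)] · [kg] · [kg] · [1/m]
Adding exponents of each base unit: kg: 1, m: 2, s: -2
SI base units of gravitational potential energy: kg·m²/s²

Answer: kg·m²/s²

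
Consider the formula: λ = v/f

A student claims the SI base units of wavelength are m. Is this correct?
Units of each symbol in λ = v/f:
  v (wave speed): m/s
  f (frequency): 1/s  → in the denominator, contributes s

Multiplying the contributions: [m/s] · [s]
Adding exponents of each base unit: m: 1
SI base units of wavelength: m

The claimed units m match the derived units, so the claim is correct.

Answer: Yes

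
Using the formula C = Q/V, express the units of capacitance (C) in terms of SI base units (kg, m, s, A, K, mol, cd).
Units of each symbol in C = Q/V:
  Q (charge, in coulombs): s·A
  V (voltage, in volts): kg·m²/(s³·A)  → in the denominator, contributes s³·A/(kg·m²)

Multiplying the contributions: [s·A] · [s³·A/(kg·m²)]
Adding exponents of each base unit: kg: -1, m: -2, s: 4, A: 2
SI base units of capacitance: s⁴·A²/(kg·m²)

Answer: s⁴·A²/(kg·m²)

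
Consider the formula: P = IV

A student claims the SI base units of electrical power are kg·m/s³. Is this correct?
Units of each symbol in P = IV:
  I (current): A
  V (voltage, in volts): kg·m²/(s³·A)

Multiplying the contributions: [A] · [kg·m²/(s³·A)]
Adding exponents of each base unit: kg: 1, m: 2, s: -3
SI base units of electrical power: kg·m²/s³

The claimed units kg·m/s³ (exponents kg: 1, m: 1, s: -3) do not match the derived units kg·m²/s³ (exponents kg: 1, m: 2, s: -3), so the claim is incorrect.

Answer: No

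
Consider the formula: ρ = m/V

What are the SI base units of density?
Units of each symbol in ρ = m/V:
  m (mass): kg
  V (volume): m³  → in the denominator, contributes 1/m³

Multiplying the contributions: [kg] · [1/m³]
Adding exponents of each base unit: kg: 1, m: -3
SI base units of density: kg/m³

Answer: kg/m³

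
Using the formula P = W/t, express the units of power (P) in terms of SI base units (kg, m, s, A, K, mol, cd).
Units of each symbol in P = W/t:
  W (work): kg·m²/s²
  t (time): s  → in the denominator, contributes 1/s

Multiplying the contributions: [kg·m²/s²] · [1/s]
Adding exponents of each base unit: kg: 1, m: 2, s: -3
SI base units of power: kg·m²/s³

Answer: kg·m²/s³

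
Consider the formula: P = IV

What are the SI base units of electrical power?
Units of each symbol in P = IV:
  I (current): A
  V (voltage, in volts): kg·m²/(s³·A)

Multiplying the contributions: [A] · [kg·m²/(s³·A)]
Adding exponents of each base unit: kg: 1, m: 2, s: -3
SI base units of electrical power: kg·m²/s³

Answer: kg·m²/s³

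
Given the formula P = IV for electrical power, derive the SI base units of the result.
Units of each symbol in P = IV:
  I (current): A
  V (voltage, in volts): kg·m²/(s³·A)

Multiplying the contributions: [A] · [kg·m²/(s³·A)]
Adding exponents of each base unit: kg: 1, m: 2, s: -3
SI base units of electrical power: kg·m²/s³

Answer: kg·m²/s³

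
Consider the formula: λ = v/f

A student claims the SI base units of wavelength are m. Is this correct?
Units of each symbol in λ = v/f:
  v (wave speed): m/s
  f (frequency): 1/s  → in the denominator, contributes s

Multiplying the contributions: [m/s] · [s]
Adding exponents of each base unit: m: 1
SI base units of wavelength: m

The claimed units m match the derived units, so the claim is correct.

Answer: Yes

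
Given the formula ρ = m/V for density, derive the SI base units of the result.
Units of each symbol in ρ = m/V:
  m (mass): kg
  V (volume): m³  → in the denominator, contributes 1/m³

Multiplying the contributions: [kg] · [1/m³]
Adding exponents of each base unit: kg: 1, m: -3
SI base units of density: kg/m³

Answer: kg/m³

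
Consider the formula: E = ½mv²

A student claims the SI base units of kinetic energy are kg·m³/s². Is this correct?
Units of each symbol in E = ½mv²:
  m (mass): kg
  v (speed): m/s  → to the power 2, contributes m²/s²
  The factor ½ is dimensionless.

Multiplying the contributions: [kg] · [m²/s²]
Adding exponents of each base unit: kg: 1, m: 2, s: -2
SI base units of kinetic energy: kg·m²/s²

The claimed units kg·m³/s² (exponents kg: 1, m: 3, s: -2) do not match the derived units kg·m²/s² (exponents kg: 1, m: 2, s: -2), so the claim is incorrect.

Answer: No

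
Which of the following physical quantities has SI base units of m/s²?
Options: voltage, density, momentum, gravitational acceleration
Checking the SI base units of each option:
  voltage (V = IR): kg·m²/(s³·A)  ✗
  density (ρ = m/V): kg/m³  ✗
  momentum (p = mv): kg·m/s  ✗
  gravitational acceleration (g = GM/r²): m/s²  ✓ matches

Only gravitational acceleration has units m/s².

Answer: gravitational acceleration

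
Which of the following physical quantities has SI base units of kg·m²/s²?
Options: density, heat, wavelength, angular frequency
Checking the SI base units of each option:
  density (ρ = m/V): kg/m³  ✗
  heat (Q = mcΔT): kg·m²/s²  ✓ matches
  wavelength (λ = v/f): m  ✗
  angular frequency (ω = 2πf): 1/s  ✗

Only heat has units kg·m²/s².

Answer: heat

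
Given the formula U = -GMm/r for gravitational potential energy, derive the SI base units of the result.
Units of each symbol in U = -GMm/r:
  G (gravitational constant): m³/(kg·s²)
  M (mass): kg
  m (mass): kg
  r (distance): m  → in the denominator, contributes 1/m
  The minus sign does not affect the units.

Multiplying the contributions: [m³/(kg·s²)] · [kg] · [kg] · [1/m]
Adding exponents of each base unit: kg: 1, m: 2, s: -2
SI base units of gravitational potential energy: kg·m²/s²

Answer: kg·m²/s²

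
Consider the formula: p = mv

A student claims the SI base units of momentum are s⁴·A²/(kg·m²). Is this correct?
Units of each symbol in p = mv:
  m (mass): kg
  v (velocity): m/s

Multiplying the contributions: [kg] · [m/s]
Adding exponents of each base unit: kg: 1, m: 1, s: -1
SI base units of momentum: kg·m/s

The claimed units s⁴·A²/(kg·m²) (exponents kg: -1, m: -2, s: 4, A: 2) do not match the derived units kg·m/s (exponents kg: 1, m: 1, s: -1), so the claim is incorrect.

Answer: No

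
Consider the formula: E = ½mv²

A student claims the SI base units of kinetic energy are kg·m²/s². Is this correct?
Units of each symbol in E = ½mv²:
  m (mass): kg
  v (speed): m/s  → to the power 2, contributes m²/s²
  The factor ½ is dimensionless.

Multiplying the contributions: [kg] · [m²/s²]
Adding exponents of each base unit: kg: 1, m: 2, s: -2
SI base units of kinetic energy: kg·m²/s²

The claimed units kg·m²/s² match the derived units, so the claim is correct.

Answer: Yes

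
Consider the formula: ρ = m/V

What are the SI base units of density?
Units of each symbol in ρ = m/V:
  m (mass): kg
  V (volume): m³  → in the denominator, contributes 1/m³

Multiplying the contributions: [kg] · [1/m³]
Adding exponents of each base unit: kg: 1, m: -3
SI base units of density: kg/m³

Answer: kg/m³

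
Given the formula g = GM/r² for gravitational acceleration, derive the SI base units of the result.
Units of each symbol in g = GM/r²:
  G (gravitational constant): m³/(kg·s²)
  M (mass): kg
  r (distance): m  → to the power 2 in the denominator, contributes 1/m²

Multiplying the contributions: [m³/(kg·s²)] · [kg] · [1/m²]
Adding exponents of each base unit: m: 1, s: -2
SI base units of gravitational acceleration: m/s²

Answer: m/s²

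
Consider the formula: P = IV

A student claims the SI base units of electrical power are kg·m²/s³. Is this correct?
Units of each symbol in P = IV:
  I (current): A
  V (voltage, in volts): kg·m²/(s³·A)

Multiplying the contributions: [A] · [kg·m²/(s³·A)]
Adding exponents of each base unit: kg: 1, m: 2, s: -3
SI base units of electrical power: kg·m²/s³

The claimed units kg·m²/s³ match the derived units, so the claim is correct.

Answer: Yes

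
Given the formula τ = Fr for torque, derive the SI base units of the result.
Units of each symbol in τ = Fr:
  F (force): kg·m/s²
  r (lever arm): m

Multiplying the contributions: [kg·m/s²] · [m]
Adding exponents of each base unit: kg: 1, m: 2, s: -2
SI base units of torque: kg·m²/s²

Answer: kg·m²/s²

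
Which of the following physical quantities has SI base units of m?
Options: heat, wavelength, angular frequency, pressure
Checking the SI base units of each option:
  heat (Q = mcΔT): kg·m²/s²  ✗
  wavelength (λ = v/f): m  ✓ matches
  angular frequency (ω = 2πf): 1/s  ✗
  pressure (P = F/A): kg/(m·s²)  ✗

Only wavelength has units m.

Answer: wavelength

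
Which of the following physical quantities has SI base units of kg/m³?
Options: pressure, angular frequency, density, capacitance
Checking the SI base units of each option:
  pressure (P = F/A): kg/(m·s²)  ✗
  angular frequency (ω = 2πf): 1/s  ✗
  density (ρ = m/V): kg/m³  ✓ matches
  capacitance (C = Q/V): s⁴·A²/(kg·m²)  ✗

Only density has units kg/m³.

Answer: density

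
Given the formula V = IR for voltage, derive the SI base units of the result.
Units of each symbol in V = IR:
  I (current): A
  R (resistance, in ohms): kg·m²/(s³·A²)

Multiplying the contributions: [A] · [kg·m²/(s³·A²)]
Adding exponents of each base unit: kg: 1, m: 2, s: -3, A: -1
SI base units of voltage: kg·m²/(s³·A)

Answer: kg·m²/(s³·A)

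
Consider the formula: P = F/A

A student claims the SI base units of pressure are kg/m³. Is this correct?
Units of each symbol in P = F/A:
  F (force): kg·m/s²
  A (area): m²  → in the denominator, contributes 1/m²

Multiplying the contributions: [kg·m/s²] · [1/m²]
Adding exponents of each base unit: kg: 1, m: -1, s: -2
SI base units of pressure: kg/(m·s²)

The claimed units kg/m³ (exponents kg: 1, m: -3) do not match the derived units kg/(m·s²) (exponents kg: 1, m: -1, s: -2), so the claim is incorrect.

Answer: No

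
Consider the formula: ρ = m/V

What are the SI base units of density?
Units of each symbol in ρ = m/V:
  m (mass): kg
  V (volume): m³  → in the denominator, contributes 1/m³

Multiplying the contributions: [kg] · [1/m³]
Adding exponents of each base unit: kg: 1, m: -3
SI base units of density: kg/m³

Answer: kg/m³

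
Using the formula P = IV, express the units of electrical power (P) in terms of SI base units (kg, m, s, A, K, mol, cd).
Units of each symbol in P = IV:
  I (current): A
  V (voltage, in volts): kg·m²/(s³·A)

Multiplying the contributions: [A] · [kg·m²/(s³·A)]
Adding exponents of each base unit: kg: 1, m: 2, s: -3
SI base units of electrical power: kg·m²/s³

Answer: kg·m²/s³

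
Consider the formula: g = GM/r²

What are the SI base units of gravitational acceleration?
Units of each symbol in g = GM/r²:
  G (gravitational constant): m³/(kg·s²)
  M (mass): kg
  r (distance): m  → to the power 2 in the denominator, contributes 1/m²

Multiplying the contributions: [m³/(kg·s²)] · [kg] · [1/m²]
Adding exponents of each base unit: m: 1, s: -2
SI base units of gravitational acceleration: m/s²

Answer: m/s²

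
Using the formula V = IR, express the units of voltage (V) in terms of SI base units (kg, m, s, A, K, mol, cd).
Units of each symbol in V = IR:
  I (current): A
  R (resistance, in ohms): kg·m²/(s³·A²)

Multiplying the contributions: [A] · [kg·m²/(s³·A²)]
Adding exponents of each base unit: kg: 1, m: 2, s: -3, A: -1
SI base units of voltage: kg·m²/(s³·A)

Answer: kg·m²/(s³·A)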